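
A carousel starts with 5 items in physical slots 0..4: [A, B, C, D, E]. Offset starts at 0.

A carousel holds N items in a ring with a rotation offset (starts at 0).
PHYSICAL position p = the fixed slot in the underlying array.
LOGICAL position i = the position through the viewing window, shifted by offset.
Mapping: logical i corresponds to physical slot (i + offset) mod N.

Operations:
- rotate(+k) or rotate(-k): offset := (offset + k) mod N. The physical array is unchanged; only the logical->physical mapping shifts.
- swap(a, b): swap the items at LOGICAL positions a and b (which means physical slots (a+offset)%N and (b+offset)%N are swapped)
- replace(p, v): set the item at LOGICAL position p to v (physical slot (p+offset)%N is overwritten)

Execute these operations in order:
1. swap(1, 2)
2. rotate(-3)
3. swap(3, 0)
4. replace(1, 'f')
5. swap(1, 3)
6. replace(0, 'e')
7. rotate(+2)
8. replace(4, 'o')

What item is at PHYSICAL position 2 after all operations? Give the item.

After op 1 (swap(1, 2)): offset=0, physical=[A,C,B,D,E], logical=[A,C,B,D,E]
After op 2 (rotate(-3)): offset=2, physical=[A,C,B,D,E], logical=[B,D,E,A,C]
After op 3 (swap(3, 0)): offset=2, physical=[B,C,A,D,E], logical=[A,D,E,B,C]
After op 4 (replace(1, 'f')): offset=2, physical=[B,C,A,f,E], logical=[A,f,E,B,C]
After op 5 (swap(1, 3)): offset=2, physical=[f,C,A,B,E], logical=[A,B,E,f,C]
After op 6 (replace(0, 'e')): offset=2, physical=[f,C,e,B,E], logical=[e,B,E,f,C]
After op 7 (rotate(+2)): offset=4, physical=[f,C,e,B,E], logical=[E,f,C,e,B]
After op 8 (replace(4, 'o')): offset=4, physical=[f,C,e,o,E], logical=[E,f,C,e,o]

Answer: e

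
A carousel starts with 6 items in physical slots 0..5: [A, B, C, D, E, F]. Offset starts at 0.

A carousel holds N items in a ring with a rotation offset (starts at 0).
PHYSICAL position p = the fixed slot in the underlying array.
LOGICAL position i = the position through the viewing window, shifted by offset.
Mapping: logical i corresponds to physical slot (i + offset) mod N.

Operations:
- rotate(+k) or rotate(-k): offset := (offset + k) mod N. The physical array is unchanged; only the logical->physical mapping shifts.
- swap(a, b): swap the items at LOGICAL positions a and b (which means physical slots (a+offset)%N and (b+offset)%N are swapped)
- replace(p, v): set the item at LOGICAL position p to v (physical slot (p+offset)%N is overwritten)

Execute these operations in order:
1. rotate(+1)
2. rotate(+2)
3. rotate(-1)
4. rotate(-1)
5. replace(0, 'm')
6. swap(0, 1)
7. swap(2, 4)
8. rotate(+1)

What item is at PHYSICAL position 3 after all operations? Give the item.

After op 1 (rotate(+1)): offset=1, physical=[A,B,C,D,E,F], logical=[B,C,D,E,F,A]
After op 2 (rotate(+2)): offset=3, physical=[A,B,C,D,E,F], logical=[D,E,F,A,B,C]
After op 3 (rotate(-1)): offset=2, physical=[A,B,C,D,E,F], logical=[C,D,E,F,A,B]
After op 4 (rotate(-1)): offset=1, physical=[A,B,C,D,E,F], logical=[B,C,D,E,F,A]
After op 5 (replace(0, 'm')): offset=1, physical=[A,m,C,D,E,F], logical=[m,C,D,E,F,A]
After op 6 (swap(0, 1)): offset=1, physical=[A,C,m,D,E,F], logical=[C,m,D,E,F,A]
After op 7 (swap(2, 4)): offset=1, physical=[A,C,m,F,E,D], logical=[C,m,F,E,D,A]
After op 8 (rotate(+1)): offset=2, physical=[A,C,m,F,E,D], logical=[m,F,E,D,A,C]

Answer: F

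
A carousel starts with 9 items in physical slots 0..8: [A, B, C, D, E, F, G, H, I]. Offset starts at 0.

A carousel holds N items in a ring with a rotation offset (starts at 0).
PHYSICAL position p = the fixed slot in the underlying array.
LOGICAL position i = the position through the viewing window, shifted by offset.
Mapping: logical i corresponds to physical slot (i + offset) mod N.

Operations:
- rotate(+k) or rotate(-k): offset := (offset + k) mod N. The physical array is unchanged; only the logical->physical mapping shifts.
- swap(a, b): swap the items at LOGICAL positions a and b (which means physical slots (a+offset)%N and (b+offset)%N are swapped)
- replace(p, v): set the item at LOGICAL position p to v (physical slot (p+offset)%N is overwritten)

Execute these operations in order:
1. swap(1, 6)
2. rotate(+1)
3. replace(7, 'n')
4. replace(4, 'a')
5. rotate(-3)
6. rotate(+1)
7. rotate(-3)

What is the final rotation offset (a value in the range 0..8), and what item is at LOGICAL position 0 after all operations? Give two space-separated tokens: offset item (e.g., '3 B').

Answer: 5 a

Derivation:
After op 1 (swap(1, 6)): offset=0, physical=[A,G,C,D,E,F,B,H,I], logical=[A,G,C,D,E,F,B,H,I]
After op 2 (rotate(+1)): offset=1, physical=[A,G,C,D,E,F,B,H,I], logical=[G,C,D,E,F,B,H,I,A]
After op 3 (replace(7, 'n')): offset=1, physical=[A,G,C,D,E,F,B,H,n], logical=[G,C,D,E,F,B,H,n,A]
After op 4 (replace(4, 'a')): offset=1, physical=[A,G,C,D,E,a,B,H,n], logical=[G,C,D,E,a,B,H,n,A]
After op 5 (rotate(-3)): offset=7, physical=[A,G,C,D,E,a,B,H,n], logical=[H,n,A,G,C,D,E,a,B]
After op 6 (rotate(+1)): offset=8, physical=[A,G,C,D,E,a,B,H,n], logical=[n,A,G,C,D,E,a,B,H]
After op 7 (rotate(-3)): offset=5, physical=[A,G,C,D,E,a,B,H,n], logical=[a,B,H,n,A,G,C,D,E]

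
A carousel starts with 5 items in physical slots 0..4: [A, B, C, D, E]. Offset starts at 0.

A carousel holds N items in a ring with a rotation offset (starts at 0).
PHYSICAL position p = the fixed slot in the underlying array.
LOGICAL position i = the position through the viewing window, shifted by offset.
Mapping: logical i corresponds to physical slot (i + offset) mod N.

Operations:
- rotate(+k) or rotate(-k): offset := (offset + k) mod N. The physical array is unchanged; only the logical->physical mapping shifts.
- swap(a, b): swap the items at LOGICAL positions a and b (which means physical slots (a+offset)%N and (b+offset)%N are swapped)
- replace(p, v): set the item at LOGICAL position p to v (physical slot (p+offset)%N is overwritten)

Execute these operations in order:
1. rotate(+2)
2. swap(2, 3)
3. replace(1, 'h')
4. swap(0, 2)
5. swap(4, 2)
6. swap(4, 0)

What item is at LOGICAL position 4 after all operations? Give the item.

After op 1 (rotate(+2)): offset=2, physical=[A,B,C,D,E], logical=[C,D,E,A,B]
After op 2 (swap(2, 3)): offset=2, physical=[E,B,C,D,A], logical=[C,D,A,E,B]
After op 3 (replace(1, 'h')): offset=2, physical=[E,B,C,h,A], logical=[C,h,A,E,B]
After op 4 (swap(0, 2)): offset=2, physical=[E,B,A,h,C], logical=[A,h,C,E,B]
After op 5 (swap(4, 2)): offset=2, physical=[E,C,A,h,B], logical=[A,h,B,E,C]
After op 6 (swap(4, 0)): offset=2, physical=[E,A,C,h,B], logical=[C,h,B,E,A]

Answer: A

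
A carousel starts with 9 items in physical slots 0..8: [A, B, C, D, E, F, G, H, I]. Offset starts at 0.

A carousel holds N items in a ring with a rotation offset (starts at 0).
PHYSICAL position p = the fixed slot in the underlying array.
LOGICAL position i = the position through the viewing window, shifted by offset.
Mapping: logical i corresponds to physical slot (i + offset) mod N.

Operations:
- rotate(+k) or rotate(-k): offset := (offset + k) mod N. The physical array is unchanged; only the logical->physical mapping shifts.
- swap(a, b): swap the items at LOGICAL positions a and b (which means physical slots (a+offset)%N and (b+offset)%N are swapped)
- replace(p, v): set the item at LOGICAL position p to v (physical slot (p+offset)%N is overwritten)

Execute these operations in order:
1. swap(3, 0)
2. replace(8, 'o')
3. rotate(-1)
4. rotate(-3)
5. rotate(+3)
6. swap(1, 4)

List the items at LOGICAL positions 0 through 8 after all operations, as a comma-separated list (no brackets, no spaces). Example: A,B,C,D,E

Answer: o,A,B,C,D,E,F,G,H

Derivation:
After op 1 (swap(3, 0)): offset=0, physical=[D,B,C,A,E,F,G,H,I], logical=[D,B,C,A,E,F,G,H,I]
After op 2 (replace(8, 'o')): offset=0, physical=[D,B,C,A,E,F,G,H,o], logical=[D,B,C,A,E,F,G,H,o]
After op 3 (rotate(-1)): offset=8, physical=[D,B,C,A,E,F,G,H,o], logical=[o,D,B,C,A,E,F,G,H]
After op 4 (rotate(-3)): offset=5, physical=[D,B,C,A,E,F,G,H,o], logical=[F,G,H,o,D,B,C,A,E]
After op 5 (rotate(+3)): offset=8, physical=[D,B,C,A,E,F,G,H,o], logical=[o,D,B,C,A,E,F,G,H]
After op 6 (swap(1, 4)): offset=8, physical=[A,B,C,D,E,F,G,H,o], logical=[o,A,B,C,D,E,F,G,H]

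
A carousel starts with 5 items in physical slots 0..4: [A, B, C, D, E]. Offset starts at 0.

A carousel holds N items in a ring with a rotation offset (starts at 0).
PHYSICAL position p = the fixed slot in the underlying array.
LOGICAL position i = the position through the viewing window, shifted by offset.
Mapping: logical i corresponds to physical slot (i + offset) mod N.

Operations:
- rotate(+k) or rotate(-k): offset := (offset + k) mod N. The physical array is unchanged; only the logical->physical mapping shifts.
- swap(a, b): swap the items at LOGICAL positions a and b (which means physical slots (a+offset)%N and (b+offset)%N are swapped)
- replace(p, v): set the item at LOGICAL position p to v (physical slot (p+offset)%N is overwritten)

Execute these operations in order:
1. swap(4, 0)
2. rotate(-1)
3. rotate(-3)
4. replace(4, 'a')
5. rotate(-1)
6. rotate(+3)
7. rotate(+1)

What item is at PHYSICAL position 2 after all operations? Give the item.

Answer: C

Derivation:
After op 1 (swap(4, 0)): offset=0, physical=[E,B,C,D,A], logical=[E,B,C,D,A]
After op 2 (rotate(-1)): offset=4, physical=[E,B,C,D,A], logical=[A,E,B,C,D]
After op 3 (rotate(-3)): offset=1, physical=[E,B,C,D,A], logical=[B,C,D,A,E]
After op 4 (replace(4, 'a')): offset=1, physical=[a,B,C,D,A], logical=[B,C,D,A,a]
After op 5 (rotate(-1)): offset=0, physical=[a,B,C,D,A], logical=[a,B,C,D,A]
After op 6 (rotate(+3)): offset=3, physical=[a,B,C,D,A], logical=[D,A,a,B,C]
After op 7 (rotate(+1)): offset=4, physical=[a,B,C,D,A], logical=[A,a,B,C,D]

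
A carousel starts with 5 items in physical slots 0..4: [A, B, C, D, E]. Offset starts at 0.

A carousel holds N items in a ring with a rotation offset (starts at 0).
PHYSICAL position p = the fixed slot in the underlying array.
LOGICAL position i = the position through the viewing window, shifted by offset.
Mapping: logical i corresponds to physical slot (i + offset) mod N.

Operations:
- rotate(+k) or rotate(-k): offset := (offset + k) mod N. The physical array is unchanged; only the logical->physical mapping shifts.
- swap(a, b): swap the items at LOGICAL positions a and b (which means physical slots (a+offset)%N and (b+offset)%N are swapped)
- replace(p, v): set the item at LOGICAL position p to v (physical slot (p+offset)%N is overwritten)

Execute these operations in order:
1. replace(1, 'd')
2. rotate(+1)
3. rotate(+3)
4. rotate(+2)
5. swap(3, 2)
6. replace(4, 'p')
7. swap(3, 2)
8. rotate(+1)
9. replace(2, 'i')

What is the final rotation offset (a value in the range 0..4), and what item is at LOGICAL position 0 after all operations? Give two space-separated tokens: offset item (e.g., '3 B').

After op 1 (replace(1, 'd')): offset=0, physical=[A,d,C,D,E], logical=[A,d,C,D,E]
After op 2 (rotate(+1)): offset=1, physical=[A,d,C,D,E], logical=[d,C,D,E,A]
After op 3 (rotate(+3)): offset=4, physical=[A,d,C,D,E], logical=[E,A,d,C,D]
After op 4 (rotate(+2)): offset=1, physical=[A,d,C,D,E], logical=[d,C,D,E,A]
After op 5 (swap(3, 2)): offset=1, physical=[A,d,C,E,D], logical=[d,C,E,D,A]
After op 6 (replace(4, 'p')): offset=1, physical=[p,d,C,E,D], logical=[d,C,E,D,p]
After op 7 (swap(3, 2)): offset=1, physical=[p,d,C,D,E], logical=[d,C,D,E,p]
After op 8 (rotate(+1)): offset=2, physical=[p,d,C,D,E], logical=[C,D,E,p,d]
After op 9 (replace(2, 'i')): offset=2, physical=[p,d,C,D,i], logical=[C,D,i,p,d]

Answer: 2 C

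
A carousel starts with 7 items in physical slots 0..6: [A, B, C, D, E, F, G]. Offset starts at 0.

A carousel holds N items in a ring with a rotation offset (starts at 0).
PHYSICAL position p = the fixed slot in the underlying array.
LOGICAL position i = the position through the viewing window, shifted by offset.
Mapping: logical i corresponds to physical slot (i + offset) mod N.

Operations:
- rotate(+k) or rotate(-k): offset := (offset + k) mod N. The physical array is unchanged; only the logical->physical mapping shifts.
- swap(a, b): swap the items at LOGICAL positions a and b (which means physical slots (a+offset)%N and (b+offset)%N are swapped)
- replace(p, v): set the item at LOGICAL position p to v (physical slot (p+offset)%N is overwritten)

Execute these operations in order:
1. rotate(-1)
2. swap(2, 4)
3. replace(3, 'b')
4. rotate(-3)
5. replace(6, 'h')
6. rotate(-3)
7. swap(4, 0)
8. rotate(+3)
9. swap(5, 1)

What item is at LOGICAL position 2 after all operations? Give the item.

Answer: F

Derivation:
After op 1 (rotate(-1)): offset=6, physical=[A,B,C,D,E,F,G], logical=[G,A,B,C,D,E,F]
After op 2 (swap(2, 4)): offset=6, physical=[A,D,C,B,E,F,G], logical=[G,A,D,C,B,E,F]
After op 3 (replace(3, 'b')): offset=6, physical=[A,D,b,B,E,F,G], logical=[G,A,D,b,B,E,F]
After op 4 (rotate(-3)): offset=3, physical=[A,D,b,B,E,F,G], logical=[B,E,F,G,A,D,b]
After op 5 (replace(6, 'h')): offset=3, physical=[A,D,h,B,E,F,G], logical=[B,E,F,G,A,D,h]
After op 6 (rotate(-3)): offset=0, physical=[A,D,h,B,E,F,G], logical=[A,D,h,B,E,F,G]
After op 7 (swap(4, 0)): offset=0, physical=[E,D,h,B,A,F,G], logical=[E,D,h,B,A,F,G]
After op 8 (rotate(+3)): offset=3, physical=[E,D,h,B,A,F,G], logical=[B,A,F,G,E,D,h]
After op 9 (swap(5, 1)): offset=3, physical=[E,A,h,B,D,F,G], logical=[B,D,F,G,E,A,h]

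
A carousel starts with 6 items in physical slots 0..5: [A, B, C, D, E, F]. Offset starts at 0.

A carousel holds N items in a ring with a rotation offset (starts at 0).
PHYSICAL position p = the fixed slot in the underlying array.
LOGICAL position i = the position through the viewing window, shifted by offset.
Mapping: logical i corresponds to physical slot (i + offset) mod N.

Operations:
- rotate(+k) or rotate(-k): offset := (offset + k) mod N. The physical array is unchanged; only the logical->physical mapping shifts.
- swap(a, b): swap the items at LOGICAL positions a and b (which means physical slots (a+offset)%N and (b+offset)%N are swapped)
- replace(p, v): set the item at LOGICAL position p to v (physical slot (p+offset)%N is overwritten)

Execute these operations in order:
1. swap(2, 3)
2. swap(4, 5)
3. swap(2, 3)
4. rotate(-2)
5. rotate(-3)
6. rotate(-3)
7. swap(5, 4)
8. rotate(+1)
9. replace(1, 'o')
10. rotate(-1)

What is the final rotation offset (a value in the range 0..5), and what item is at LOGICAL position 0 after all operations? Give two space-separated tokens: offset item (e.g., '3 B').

Answer: 4 F

Derivation:
After op 1 (swap(2, 3)): offset=0, physical=[A,B,D,C,E,F], logical=[A,B,D,C,E,F]
After op 2 (swap(4, 5)): offset=0, physical=[A,B,D,C,F,E], logical=[A,B,D,C,F,E]
After op 3 (swap(2, 3)): offset=0, physical=[A,B,C,D,F,E], logical=[A,B,C,D,F,E]
After op 4 (rotate(-2)): offset=4, physical=[A,B,C,D,F,E], logical=[F,E,A,B,C,D]
After op 5 (rotate(-3)): offset=1, physical=[A,B,C,D,F,E], logical=[B,C,D,F,E,A]
After op 6 (rotate(-3)): offset=4, physical=[A,B,C,D,F,E], logical=[F,E,A,B,C,D]
After op 7 (swap(5, 4)): offset=4, physical=[A,B,D,C,F,E], logical=[F,E,A,B,D,C]
After op 8 (rotate(+1)): offset=5, physical=[A,B,D,C,F,E], logical=[E,A,B,D,C,F]
After op 9 (replace(1, 'o')): offset=5, physical=[o,B,D,C,F,E], logical=[E,o,B,D,C,F]
After op 10 (rotate(-1)): offset=4, physical=[o,B,D,C,F,E], logical=[F,E,o,B,D,C]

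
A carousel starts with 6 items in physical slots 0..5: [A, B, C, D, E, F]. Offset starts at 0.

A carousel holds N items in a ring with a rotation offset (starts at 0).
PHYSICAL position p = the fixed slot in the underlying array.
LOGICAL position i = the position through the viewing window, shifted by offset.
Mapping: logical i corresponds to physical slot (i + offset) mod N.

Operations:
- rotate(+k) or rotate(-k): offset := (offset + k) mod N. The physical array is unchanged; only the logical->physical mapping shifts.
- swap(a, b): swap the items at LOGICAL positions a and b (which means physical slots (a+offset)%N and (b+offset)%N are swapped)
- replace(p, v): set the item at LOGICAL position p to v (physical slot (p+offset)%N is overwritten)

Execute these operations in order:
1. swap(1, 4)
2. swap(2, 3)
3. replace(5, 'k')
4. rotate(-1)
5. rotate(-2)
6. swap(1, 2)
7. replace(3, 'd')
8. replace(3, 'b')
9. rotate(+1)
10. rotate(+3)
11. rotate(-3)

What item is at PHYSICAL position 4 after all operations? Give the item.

After op 1 (swap(1, 4)): offset=0, physical=[A,E,C,D,B,F], logical=[A,E,C,D,B,F]
After op 2 (swap(2, 3)): offset=0, physical=[A,E,D,C,B,F], logical=[A,E,D,C,B,F]
After op 3 (replace(5, 'k')): offset=0, physical=[A,E,D,C,B,k], logical=[A,E,D,C,B,k]
After op 4 (rotate(-1)): offset=5, physical=[A,E,D,C,B,k], logical=[k,A,E,D,C,B]
After op 5 (rotate(-2)): offset=3, physical=[A,E,D,C,B,k], logical=[C,B,k,A,E,D]
After op 6 (swap(1, 2)): offset=3, physical=[A,E,D,C,k,B], logical=[C,k,B,A,E,D]
After op 7 (replace(3, 'd')): offset=3, physical=[d,E,D,C,k,B], logical=[C,k,B,d,E,D]
After op 8 (replace(3, 'b')): offset=3, physical=[b,E,D,C,k,B], logical=[C,k,B,b,E,D]
After op 9 (rotate(+1)): offset=4, physical=[b,E,D,C,k,B], logical=[k,B,b,E,D,C]
After op 10 (rotate(+3)): offset=1, physical=[b,E,D,C,k,B], logical=[E,D,C,k,B,b]
After op 11 (rotate(-3)): offset=4, physical=[b,E,D,C,k,B], logical=[k,B,b,E,D,C]

Answer: k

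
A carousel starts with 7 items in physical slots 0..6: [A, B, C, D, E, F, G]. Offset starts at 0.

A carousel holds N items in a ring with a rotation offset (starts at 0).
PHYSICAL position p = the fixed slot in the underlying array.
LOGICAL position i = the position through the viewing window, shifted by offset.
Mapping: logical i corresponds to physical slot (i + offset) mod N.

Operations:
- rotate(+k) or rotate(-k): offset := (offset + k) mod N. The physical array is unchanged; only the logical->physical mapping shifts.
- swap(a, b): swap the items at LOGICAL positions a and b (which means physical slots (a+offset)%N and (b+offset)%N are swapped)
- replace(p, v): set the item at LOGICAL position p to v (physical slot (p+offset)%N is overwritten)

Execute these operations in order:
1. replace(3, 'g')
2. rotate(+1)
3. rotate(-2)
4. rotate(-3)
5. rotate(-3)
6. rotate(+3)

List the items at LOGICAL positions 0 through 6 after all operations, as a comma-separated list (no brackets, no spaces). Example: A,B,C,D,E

After op 1 (replace(3, 'g')): offset=0, physical=[A,B,C,g,E,F,G], logical=[A,B,C,g,E,F,G]
After op 2 (rotate(+1)): offset=1, physical=[A,B,C,g,E,F,G], logical=[B,C,g,E,F,G,A]
After op 3 (rotate(-2)): offset=6, physical=[A,B,C,g,E,F,G], logical=[G,A,B,C,g,E,F]
After op 4 (rotate(-3)): offset=3, physical=[A,B,C,g,E,F,G], logical=[g,E,F,G,A,B,C]
After op 5 (rotate(-3)): offset=0, physical=[A,B,C,g,E,F,G], logical=[A,B,C,g,E,F,G]
After op 6 (rotate(+3)): offset=3, physical=[A,B,C,g,E,F,G], logical=[g,E,F,G,A,B,C]

Answer: g,E,F,G,A,B,C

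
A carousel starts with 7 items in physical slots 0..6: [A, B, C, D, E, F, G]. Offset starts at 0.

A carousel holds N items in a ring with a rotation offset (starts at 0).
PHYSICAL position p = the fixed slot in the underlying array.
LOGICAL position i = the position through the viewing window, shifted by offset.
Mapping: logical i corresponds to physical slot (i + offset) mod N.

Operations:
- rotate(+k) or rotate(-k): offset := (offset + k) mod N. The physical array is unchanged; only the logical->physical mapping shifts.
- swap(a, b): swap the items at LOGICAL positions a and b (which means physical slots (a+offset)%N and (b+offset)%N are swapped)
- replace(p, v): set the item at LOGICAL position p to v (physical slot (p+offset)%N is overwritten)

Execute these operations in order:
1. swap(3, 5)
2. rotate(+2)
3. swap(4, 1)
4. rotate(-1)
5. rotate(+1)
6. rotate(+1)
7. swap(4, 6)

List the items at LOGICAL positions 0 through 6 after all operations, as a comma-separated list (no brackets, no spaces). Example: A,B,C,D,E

After op 1 (swap(3, 5)): offset=0, physical=[A,B,C,F,E,D,G], logical=[A,B,C,F,E,D,G]
After op 2 (rotate(+2)): offset=2, physical=[A,B,C,F,E,D,G], logical=[C,F,E,D,G,A,B]
After op 3 (swap(4, 1)): offset=2, physical=[A,B,C,G,E,D,F], logical=[C,G,E,D,F,A,B]
After op 4 (rotate(-1)): offset=1, physical=[A,B,C,G,E,D,F], logical=[B,C,G,E,D,F,A]
After op 5 (rotate(+1)): offset=2, physical=[A,B,C,G,E,D,F], logical=[C,G,E,D,F,A,B]
After op 6 (rotate(+1)): offset=3, physical=[A,B,C,G,E,D,F], logical=[G,E,D,F,A,B,C]
After op 7 (swap(4, 6)): offset=3, physical=[C,B,A,G,E,D,F], logical=[G,E,D,F,C,B,A]

Answer: G,E,D,F,C,B,A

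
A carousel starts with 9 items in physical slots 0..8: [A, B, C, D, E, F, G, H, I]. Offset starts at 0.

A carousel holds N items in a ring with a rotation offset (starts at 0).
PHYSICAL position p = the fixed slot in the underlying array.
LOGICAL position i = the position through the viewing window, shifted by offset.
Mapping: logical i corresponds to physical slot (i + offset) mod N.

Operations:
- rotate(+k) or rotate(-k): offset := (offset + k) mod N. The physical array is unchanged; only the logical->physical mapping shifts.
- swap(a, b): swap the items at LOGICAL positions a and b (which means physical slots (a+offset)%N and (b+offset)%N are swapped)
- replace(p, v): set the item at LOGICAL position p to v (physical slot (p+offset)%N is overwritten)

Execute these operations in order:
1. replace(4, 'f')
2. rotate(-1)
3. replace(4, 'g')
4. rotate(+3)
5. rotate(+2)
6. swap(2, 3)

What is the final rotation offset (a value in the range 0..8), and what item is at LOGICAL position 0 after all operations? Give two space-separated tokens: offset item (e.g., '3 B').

After op 1 (replace(4, 'f')): offset=0, physical=[A,B,C,D,f,F,G,H,I], logical=[A,B,C,D,f,F,G,H,I]
After op 2 (rotate(-1)): offset=8, physical=[A,B,C,D,f,F,G,H,I], logical=[I,A,B,C,D,f,F,G,H]
After op 3 (replace(4, 'g')): offset=8, physical=[A,B,C,g,f,F,G,H,I], logical=[I,A,B,C,g,f,F,G,H]
After op 4 (rotate(+3)): offset=2, physical=[A,B,C,g,f,F,G,H,I], logical=[C,g,f,F,G,H,I,A,B]
After op 5 (rotate(+2)): offset=4, physical=[A,B,C,g,f,F,G,H,I], logical=[f,F,G,H,I,A,B,C,g]
After op 6 (swap(2, 3)): offset=4, physical=[A,B,C,g,f,F,H,G,I], logical=[f,F,H,G,I,A,B,C,g]

Answer: 4 f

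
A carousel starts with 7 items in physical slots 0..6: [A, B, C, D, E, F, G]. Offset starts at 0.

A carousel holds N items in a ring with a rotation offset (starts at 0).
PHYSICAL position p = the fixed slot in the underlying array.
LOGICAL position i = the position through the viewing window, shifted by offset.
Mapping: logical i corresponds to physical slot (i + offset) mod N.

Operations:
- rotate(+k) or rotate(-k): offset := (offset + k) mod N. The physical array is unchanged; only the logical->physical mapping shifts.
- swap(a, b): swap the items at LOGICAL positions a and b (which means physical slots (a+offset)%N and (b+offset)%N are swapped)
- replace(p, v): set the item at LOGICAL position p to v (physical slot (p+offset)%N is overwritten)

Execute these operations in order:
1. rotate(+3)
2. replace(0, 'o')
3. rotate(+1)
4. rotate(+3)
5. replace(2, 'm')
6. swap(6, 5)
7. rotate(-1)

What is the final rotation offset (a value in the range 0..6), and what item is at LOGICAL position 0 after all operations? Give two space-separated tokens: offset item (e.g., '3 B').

After op 1 (rotate(+3)): offset=3, physical=[A,B,C,D,E,F,G], logical=[D,E,F,G,A,B,C]
After op 2 (replace(0, 'o')): offset=3, physical=[A,B,C,o,E,F,G], logical=[o,E,F,G,A,B,C]
After op 3 (rotate(+1)): offset=4, physical=[A,B,C,o,E,F,G], logical=[E,F,G,A,B,C,o]
After op 4 (rotate(+3)): offset=0, physical=[A,B,C,o,E,F,G], logical=[A,B,C,o,E,F,G]
After op 5 (replace(2, 'm')): offset=0, physical=[A,B,m,o,E,F,G], logical=[A,B,m,o,E,F,G]
After op 6 (swap(6, 5)): offset=0, physical=[A,B,m,o,E,G,F], logical=[A,B,m,o,E,G,F]
After op 7 (rotate(-1)): offset=6, physical=[A,B,m,o,E,G,F], logical=[F,A,B,m,o,E,G]

Answer: 6 F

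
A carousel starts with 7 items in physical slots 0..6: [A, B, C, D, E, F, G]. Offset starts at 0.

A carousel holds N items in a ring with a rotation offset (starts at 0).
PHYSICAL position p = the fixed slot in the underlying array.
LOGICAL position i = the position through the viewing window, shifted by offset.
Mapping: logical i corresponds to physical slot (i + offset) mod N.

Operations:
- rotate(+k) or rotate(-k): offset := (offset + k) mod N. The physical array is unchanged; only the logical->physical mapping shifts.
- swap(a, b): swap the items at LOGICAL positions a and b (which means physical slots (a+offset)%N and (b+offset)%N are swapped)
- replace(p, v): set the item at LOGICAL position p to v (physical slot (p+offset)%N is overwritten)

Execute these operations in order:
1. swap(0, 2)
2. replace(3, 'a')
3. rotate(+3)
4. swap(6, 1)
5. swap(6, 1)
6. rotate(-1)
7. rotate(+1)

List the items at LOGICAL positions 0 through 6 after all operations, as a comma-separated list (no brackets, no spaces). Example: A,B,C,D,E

Answer: a,E,F,G,C,B,A

Derivation:
After op 1 (swap(0, 2)): offset=0, physical=[C,B,A,D,E,F,G], logical=[C,B,A,D,E,F,G]
After op 2 (replace(3, 'a')): offset=0, physical=[C,B,A,a,E,F,G], logical=[C,B,A,a,E,F,G]
After op 3 (rotate(+3)): offset=3, physical=[C,B,A,a,E,F,G], logical=[a,E,F,G,C,B,A]
After op 4 (swap(6, 1)): offset=3, physical=[C,B,E,a,A,F,G], logical=[a,A,F,G,C,B,E]
After op 5 (swap(6, 1)): offset=3, physical=[C,B,A,a,E,F,G], logical=[a,E,F,G,C,B,A]
After op 6 (rotate(-1)): offset=2, physical=[C,B,A,a,E,F,G], logical=[A,a,E,F,G,C,B]
After op 7 (rotate(+1)): offset=3, physical=[C,B,A,a,E,F,G], logical=[a,E,F,G,C,B,A]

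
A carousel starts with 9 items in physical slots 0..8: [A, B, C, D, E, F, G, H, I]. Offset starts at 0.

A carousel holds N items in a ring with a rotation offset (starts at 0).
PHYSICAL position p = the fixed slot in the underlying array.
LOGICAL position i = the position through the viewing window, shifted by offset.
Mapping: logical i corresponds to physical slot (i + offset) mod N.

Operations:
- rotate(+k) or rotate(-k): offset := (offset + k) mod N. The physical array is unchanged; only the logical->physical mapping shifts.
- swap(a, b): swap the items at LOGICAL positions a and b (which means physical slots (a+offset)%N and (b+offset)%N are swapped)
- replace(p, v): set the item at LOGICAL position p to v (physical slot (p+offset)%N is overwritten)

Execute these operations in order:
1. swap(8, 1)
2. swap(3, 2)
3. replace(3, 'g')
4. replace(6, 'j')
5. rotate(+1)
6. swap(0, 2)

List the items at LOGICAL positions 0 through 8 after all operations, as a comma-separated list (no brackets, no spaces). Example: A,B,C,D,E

Answer: g,D,I,E,F,j,H,B,A

Derivation:
After op 1 (swap(8, 1)): offset=0, physical=[A,I,C,D,E,F,G,H,B], logical=[A,I,C,D,E,F,G,H,B]
After op 2 (swap(3, 2)): offset=0, physical=[A,I,D,C,E,F,G,H,B], logical=[A,I,D,C,E,F,G,H,B]
After op 3 (replace(3, 'g')): offset=0, physical=[A,I,D,g,E,F,G,H,B], logical=[A,I,D,g,E,F,G,H,B]
After op 4 (replace(6, 'j')): offset=0, physical=[A,I,D,g,E,F,j,H,B], logical=[A,I,D,g,E,F,j,H,B]
After op 5 (rotate(+1)): offset=1, physical=[A,I,D,g,E,F,j,H,B], logical=[I,D,g,E,F,j,H,B,A]
After op 6 (swap(0, 2)): offset=1, physical=[A,g,D,I,E,F,j,H,B], logical=[g,D,I,E,F,j,H,B,A]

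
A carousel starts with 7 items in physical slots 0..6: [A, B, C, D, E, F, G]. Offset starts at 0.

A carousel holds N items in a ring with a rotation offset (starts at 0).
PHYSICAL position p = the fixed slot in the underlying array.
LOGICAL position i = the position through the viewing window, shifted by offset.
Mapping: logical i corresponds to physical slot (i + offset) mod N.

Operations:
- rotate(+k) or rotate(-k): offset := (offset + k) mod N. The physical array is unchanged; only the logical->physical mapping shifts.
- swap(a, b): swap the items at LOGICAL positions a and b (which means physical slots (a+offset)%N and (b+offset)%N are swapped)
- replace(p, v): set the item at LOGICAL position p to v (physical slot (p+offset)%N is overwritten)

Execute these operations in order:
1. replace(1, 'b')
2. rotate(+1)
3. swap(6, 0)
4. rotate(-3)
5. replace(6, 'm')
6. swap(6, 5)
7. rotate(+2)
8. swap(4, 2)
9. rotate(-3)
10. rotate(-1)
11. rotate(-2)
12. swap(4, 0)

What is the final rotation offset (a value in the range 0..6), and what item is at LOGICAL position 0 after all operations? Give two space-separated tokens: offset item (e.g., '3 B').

Answer: 1 F

Derivation:
After op 1 (replace(1, 'b')): offset=0, physical=[A,b,C,D,E,F,G], logical=[A,b,C,D,E,F,G]
After op 2 (rotate(+1)): offset=1, physical=[A,b,C,D,E,F,G], logical=[b,C,D,E,F,G,A]
After op 3 (swap(6, 0)): offset=1, physical=[b,A,C,D,E,F,G], logical=[A,C,D,E,F,G,b]
After op 4 (rotate(-3)): offset=5, physical=[b,A,C,D,E,F,G], logical=[F,G,b,A,C,D,E]
After op 5 (replace(6, 'm')): offset=5, physical=[b,A,C,D,m,F,G], logical=[F,G,b,A,C,D,m]
After op 6 (swap(6, 5)): offset=5, physical=[b,A,C,m,D,F,G], logical=[F,G,b,A,C,m,D]
After op 7 (rotate(+2)): offset=0, physical=[b,A,C,m,D,F,G], logical=[b,A,C,m,D,F,G]
After op 8 (swap(4, 2)): offset=0, physical=[b,A,D,m,C,F,G], logical=[b,A,D,m,C,F,G]
After op 9 (rotate(-3)): offset=4, physical=[b,A,D,m,C,F,G], logical=[C,F,G,b,A,D,m]
After op 10 (rotate(-1)): offset=3, physical=[b,A,D,m,C,F,G], logical=[m,C,F,G,b,A,D]
After op 11 (rotate(-2)): offset=1, physical=[b,A,D,m,C,F,G], logical=[A,D,m,C,F,G,b]
After op 12 (swap(4, 0)): offset=1, physical=[b,F,D,m,C,A,G], logical=[F,D,m,C,A,G,b]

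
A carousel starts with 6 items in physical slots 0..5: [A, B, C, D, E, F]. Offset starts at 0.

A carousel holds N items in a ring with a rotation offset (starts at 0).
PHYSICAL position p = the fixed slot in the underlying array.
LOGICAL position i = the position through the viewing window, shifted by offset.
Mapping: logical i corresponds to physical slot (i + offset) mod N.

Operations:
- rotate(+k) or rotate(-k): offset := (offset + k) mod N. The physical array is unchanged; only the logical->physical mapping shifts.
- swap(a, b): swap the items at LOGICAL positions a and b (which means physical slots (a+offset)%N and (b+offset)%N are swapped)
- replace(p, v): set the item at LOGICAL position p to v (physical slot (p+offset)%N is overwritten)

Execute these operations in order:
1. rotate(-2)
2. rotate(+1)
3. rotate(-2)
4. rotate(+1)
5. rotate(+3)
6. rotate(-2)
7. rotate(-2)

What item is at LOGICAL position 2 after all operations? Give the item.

Answer: F

Derivation:
After op 1 (rotate(-2)): offset=4, physical=[A,B,C,D,E,F], logical=[E,F,A,B,C,D]
After op 2 (rotate(+1)): offset=5, physical=[A,B,C,D,E,F], logical=[F,A,B,C,D,E]
After op 3 (rotate(-2)): offset=3, physical=[A,B,C,D,E,F], logical=[D,E,F,A,B,C]
After op 4 (rotate(+1)): offset=4, physical=[A,B,C,D,E,F], logical=[E,F,A,B,C,D]
After op 5 (rotate(+3)): offset=1, physical=[A,B,C,D,E,F], logical=[B,C,D,E,F,A]
After op 6 (rotate(-2)): offset=5, physical=[A,B,C,D,E,F], logical=[F,A,B,C,D,E]
After op 7 (rotate(-2)): offset=3, physical=[A,B,C,D,E,F], logical=[D,E,F,A,B,C]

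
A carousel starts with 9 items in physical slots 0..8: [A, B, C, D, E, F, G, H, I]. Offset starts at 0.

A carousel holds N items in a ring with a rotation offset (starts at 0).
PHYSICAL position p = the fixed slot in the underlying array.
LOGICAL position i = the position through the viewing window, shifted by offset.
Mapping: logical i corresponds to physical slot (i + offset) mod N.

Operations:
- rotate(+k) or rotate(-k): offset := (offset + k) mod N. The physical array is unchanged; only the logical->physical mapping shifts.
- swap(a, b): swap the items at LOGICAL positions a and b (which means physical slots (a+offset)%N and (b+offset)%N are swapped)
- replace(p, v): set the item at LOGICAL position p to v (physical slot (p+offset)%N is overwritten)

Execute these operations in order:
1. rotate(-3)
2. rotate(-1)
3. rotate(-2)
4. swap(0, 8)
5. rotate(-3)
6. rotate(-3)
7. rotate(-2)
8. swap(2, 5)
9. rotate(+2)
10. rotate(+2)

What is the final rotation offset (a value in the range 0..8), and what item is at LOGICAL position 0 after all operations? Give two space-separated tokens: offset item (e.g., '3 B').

After op 1 (rotate(-3)): offset=6, physical=[A,B,C,D,E,F,G,H,I], logical=[G,H,I,A,B,C,D,E,F]
After op 2 (rotate(-1)): offset=5, physical=[A,B,C,D,E,F,G,H,I], logical=[F,G,H,I,A,B,C,D,E]
After op 3 (rotate(-2)): offset=3, physical=[A,B,C,D,E,F,G,H,I], logical=[D,E,F,G,H,I,A,B,C]
After op 4 (swap(0, 8)): offset=3, physical=[A,B,D,C,E,F,G,H,I], logical=[C,E,F,G,H,I,A,B,D]
After op 5 (rotate(-3)): offset=0, physical=[A,B,D,C,E,F,G,H,I], logical=[A,B,D,C,E,F,G,H,I]
After op 6 (rotate(-3)): offset=6, physical=[A,B,D,C,E,F,G,H,I], logical=[G,H,I,A,B,D,C,E,F]
After op 7 (rotate(-2)): offset=4, physical=[A,B,D,C,E,F,G,H,I], logical=[E,F,G,H,I,A,B,D,C]
After op 8 (swap(2, 5)): offset=4, physical=[G,B,D,C,E,F,A,H,I], logical=[E,F,A,H,I,G,B,D,C]
After op 9 (rotate(+2)): offset=6, physical=[G,B,D,C,E,F,A,H,I], logical=[A,H,I,G,B,D,C,E,F]
After op 10 (rotate(+2)): offset=8, physical=[G,B,D,C,E,F,A,H,I], logical=[I,G,B,D,C,E,F,A,H]

Answer: 8 I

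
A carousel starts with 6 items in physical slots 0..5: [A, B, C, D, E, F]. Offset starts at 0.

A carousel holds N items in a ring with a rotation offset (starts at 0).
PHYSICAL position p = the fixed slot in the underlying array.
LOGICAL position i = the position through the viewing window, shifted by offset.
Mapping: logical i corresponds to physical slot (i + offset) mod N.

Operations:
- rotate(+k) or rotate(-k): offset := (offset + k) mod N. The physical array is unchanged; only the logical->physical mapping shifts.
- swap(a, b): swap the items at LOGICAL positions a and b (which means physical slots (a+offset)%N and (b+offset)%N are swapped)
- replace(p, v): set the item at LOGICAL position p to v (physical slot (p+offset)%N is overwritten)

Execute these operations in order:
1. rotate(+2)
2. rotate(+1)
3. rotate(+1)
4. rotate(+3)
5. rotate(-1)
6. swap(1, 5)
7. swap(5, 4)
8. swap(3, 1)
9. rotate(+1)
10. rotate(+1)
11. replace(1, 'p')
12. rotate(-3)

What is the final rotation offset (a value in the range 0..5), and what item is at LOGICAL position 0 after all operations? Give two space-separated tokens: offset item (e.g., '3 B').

After op 1 (rotate(+2)): offset=2, physical=[A,B,C,D,E,F], logical=[C,D,E,F,A,B]
After op 2 (rotate(+1)): offset=3, physical=[A,B,C,D,E,F], logical=[D,E,F,A,B,C]
After op 3 (rotate(+1)): offset=4, physical=[A,B,C,D,E,F], logical=[E,F,A,B,C,D]
After op 4 (rotate(+3)): offset=1, physical=[A,B,C,D,E,F], logical=[B,C,D,E,F,A]
After op 5 (rotate(-1)): offset=0, physical=[A,B,C,D,E,F], logical=[A,B,C,D,E,F]
After op 6 (swap(1, 5)): offset=0, physical=[A,F,C,D,E,B], logical=[A,F,C,D,E,B]
After op 7 (swap(5, 4)): offset=0, physical=[A,F,C,D,B,E], logical=[A,F,C,D,B,E]
After op 8 (swap(3, 1)): offset=0, physical=[A,D,C,F,B,E], logical=[A,D,C,F,B,E]
After op 9 (rotate(+1)): offset=1, physical=[A,D,C,F,B,E], logical=[D,C,F,B,E,A]
After op 10 (rotate(+1)): offset=2, physical=[A,D,C,F,B,E], logical=[C,F,B,E,A,D]
After op 11 (replace(1, 'p')): offset=2, physical=[A,D,C,p,B,E], logical=[C,p,B,E,A,D]
After op 12 (rotate(-3)): offset=5, physical=[A,D,C,p,B,E], logical=[E,A,D,C,p,B]

Answer: 5 E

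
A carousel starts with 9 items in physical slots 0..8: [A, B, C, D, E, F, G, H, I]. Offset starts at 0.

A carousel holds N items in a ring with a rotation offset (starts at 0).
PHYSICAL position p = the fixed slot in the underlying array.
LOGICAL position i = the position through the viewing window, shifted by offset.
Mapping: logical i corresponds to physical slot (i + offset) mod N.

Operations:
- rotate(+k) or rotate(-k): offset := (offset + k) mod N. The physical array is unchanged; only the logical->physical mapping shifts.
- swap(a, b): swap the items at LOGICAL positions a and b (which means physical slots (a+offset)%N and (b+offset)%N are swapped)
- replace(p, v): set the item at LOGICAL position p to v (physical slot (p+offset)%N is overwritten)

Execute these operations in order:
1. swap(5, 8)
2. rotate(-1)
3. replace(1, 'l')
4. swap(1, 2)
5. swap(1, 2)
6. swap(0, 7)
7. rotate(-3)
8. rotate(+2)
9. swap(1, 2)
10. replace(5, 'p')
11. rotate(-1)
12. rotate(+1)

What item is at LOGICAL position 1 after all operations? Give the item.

After op 1 (swap(5, 8)): offset=0, physical=[A,B,C,D,E,I,G,H,F], logical=[A,B,C,D,E,I,G,H,F]
After op 2 (rotate(-1)): offset=8, physical=[A,B,C,D,E,I,G,H,F], logical=[F,A,B,C,D,E,I,G,H]
After op 3 (replace(1, 'l')): offset=8, physical=[l,B,C,D,E,I,G,H,F], logical=[F,l,B,C,D,E,I,G,H]
After op 4 (swap(1, 2)): offset=8, physical=[B,l,C,D,E,I,G,H,F], logical=[F,B,l,C,D,E,I,G,H]
After op 5 (swap(1, 2)): offset=8, physical=[l,B,C,D,E,I,G,H,F], logical=[F,l,B,C,D,E,I,G,H]
After op 6 (swap(0, 7)): offset=8, physical=[l,B,C,D,E,I,F,H,G], logical=[G,l,B,C,D,E,I,F,H]
After op 7 (rotate(-3)): offset=5, physical=[l,B,C,D,E,I,F,H,G], logical=[I,F,H,G,l,B,C,D,E]
After op 8 (rotate(+2)): offset=7, physical=[l,B,C,D,E,I,F,H,G], logical=[H,G,l,B,C,D,E,I,F]
After op 9 (swap(1, 2)): offset=7, physical=[G,B,C,D,E,I,F,H,l], logical=[H,l,G,B,C,D,E,I,F]
After op 10 (replace(5, 'p')): offset=7, physical=[G,B,C,p,E,I,F,H,l], logical=[H,l,G,B,C,p,E,I,F]
After op 11 (rotate(-1)): offset=6, physical=[G,B,C,p,E,I,F,H,l], logical=[F,H,l,G,B,C,p,E,I]
After op 12 (rotate(+1)): offset=7, physical=[G,B,C,p,E,I,F,H,l], logical=[H,l,G,B,C,p,E,I,F]

Answer: l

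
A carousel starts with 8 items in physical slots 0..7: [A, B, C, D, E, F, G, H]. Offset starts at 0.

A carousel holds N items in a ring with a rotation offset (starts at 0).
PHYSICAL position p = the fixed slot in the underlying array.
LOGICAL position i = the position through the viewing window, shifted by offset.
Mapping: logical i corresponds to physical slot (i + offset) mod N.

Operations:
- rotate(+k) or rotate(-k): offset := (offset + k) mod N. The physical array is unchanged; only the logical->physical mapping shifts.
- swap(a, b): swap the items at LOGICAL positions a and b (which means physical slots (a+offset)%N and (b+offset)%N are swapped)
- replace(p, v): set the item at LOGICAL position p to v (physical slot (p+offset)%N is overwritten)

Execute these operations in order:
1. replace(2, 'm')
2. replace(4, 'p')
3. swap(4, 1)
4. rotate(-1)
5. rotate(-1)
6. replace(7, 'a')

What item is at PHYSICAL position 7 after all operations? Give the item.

Answer: H

Derivation:
After op 1 (replace(2, 'm')): offset=0, physical=[A,B,m,D,E,F,G,H], logical=[A,B,m,D,E,F,G,H]
After op 2 (replace(4, 'p')): offset=0, physical=[A,B,m,D,p,F,G,H], logical=[A,B,m,D,p,F,G,H]
After op 3 (swap(4, 1)): offset=0, physical=[A,p,m,D,B,F,G,H], logical=[A,p,m,D,B,F,G,H]
After op 4 (rotate(-1)): offset=7, physical=[A,p,m,D,B,F,G,H], logical=[H,A,p,m,D,B,F,G]
After op 5 (rotate(-1)): offset=6, physical=[A,p,m,D,B,F,G,H], logical=[G,H,A,p,m,D,B,F]
After op 6 (replace(7, 'a')): offset=6, physical=[A,p,m,D,B,a,G,H], logical=[G,H,A,p,m,D,B,a]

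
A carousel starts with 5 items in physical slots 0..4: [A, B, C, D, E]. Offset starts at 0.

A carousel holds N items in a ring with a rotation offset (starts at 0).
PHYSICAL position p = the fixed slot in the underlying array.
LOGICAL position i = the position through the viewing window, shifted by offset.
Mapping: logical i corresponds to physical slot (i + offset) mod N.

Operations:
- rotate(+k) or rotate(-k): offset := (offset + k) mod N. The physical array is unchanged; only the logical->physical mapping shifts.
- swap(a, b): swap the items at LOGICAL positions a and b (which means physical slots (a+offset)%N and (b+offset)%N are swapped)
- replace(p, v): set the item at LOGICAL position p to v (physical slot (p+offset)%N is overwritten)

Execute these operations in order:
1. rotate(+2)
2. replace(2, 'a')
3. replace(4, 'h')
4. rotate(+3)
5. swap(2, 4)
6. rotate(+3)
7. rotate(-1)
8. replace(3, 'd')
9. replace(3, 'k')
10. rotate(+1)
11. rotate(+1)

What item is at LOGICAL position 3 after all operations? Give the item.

Answer: a

Derivation:
After op 1 (rotate(+2)): offset=2, physical=[A,B,C,D,E], logical=[C,D,E,A,B]
After op 2 (replace(2, 'a')): offset=2, physical=[A,B,C,D,a], logical=[C,D,a,A,B]
After op 3 (replace(4, 'h')): offset=2, physical=[A,h,C,D,a], logical=[C,D,a,A,h]
After op 4 (rotate(+3)): offset=0, physical=[A,h,C,D,a], logical=[A,h,C,D,a]
After op 5 (swap(2, 4)): offset=0, physical=[A,h,a,D,C], logical=[A,h,a,D,C]
After op 6 (rotate(+3)): offset=3, physical=[A,h,a,D,C], logical=[D,C,A,h,a]
After op 7 (rotate(-1)): offset=2, physical=[A,h,a,D,C], logical=[a,D,C,A,h]
After op 8 (replace(3, 'd')): offset=2, physical=[d,h,a,D,C], logical=[a,D,C,d,h]
After op 9 (replace(3, 'k')): offset=2, physical=[k,h,a,D,C], logical=[a,D,C,k,h]
After op 10 (rotate(+1)): offset=3, physical=[k,h,a,D,C], logical=[D,C,k,h,a]
After op 11 (rotate(+1)): offset=4, physical=[k,h,a,D,C], logical=[C,k,h,a,D]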